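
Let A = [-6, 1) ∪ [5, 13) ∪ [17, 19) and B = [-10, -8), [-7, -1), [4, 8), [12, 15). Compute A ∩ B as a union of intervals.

[-6, 1) ∩ B → [-6, -1).
[5, 13) ∩ B → [5, 8), [12, 13).
[17, 19) meets no B interval.

[-6, -1) ∪ [5, 8) ∪ [12, 13)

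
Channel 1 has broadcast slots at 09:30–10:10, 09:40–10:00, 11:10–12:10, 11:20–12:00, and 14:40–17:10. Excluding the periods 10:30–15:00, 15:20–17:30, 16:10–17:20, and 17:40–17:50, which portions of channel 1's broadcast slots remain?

First set merges to 09:30–10:10, 11:10–12:10, 14:40–17:10.
Second set merges to 10:30–15:00, 15:20–17:30, 17:40–17:50.
09:30–10:10 is untouched.
11:10–12:10 lies entirely inside B → drops out.
14:40–17:10 with B removed leaves 15:00–15:20.

09:30–10:10, 15:00–15:20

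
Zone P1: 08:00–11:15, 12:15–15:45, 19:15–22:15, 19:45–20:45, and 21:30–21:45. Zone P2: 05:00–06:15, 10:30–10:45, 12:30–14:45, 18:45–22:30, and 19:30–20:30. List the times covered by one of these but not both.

05:00–06:15, 08:00–10:30, 10:45–11:15, 12:15–12:30, 14:45–15:45, 18:45–19:15, 22:15–22:30

Merge the first list: 08:00–11:15, 12:15–15:45, 19:15–22:15.
Merge the second list: 05:00–06:15, 10:30–10:45, 12:30–14:45, 18:45–22:30.
A but not B: 08:00–10:30, 10:45–11:15, 12:15–12:30, 14:45–15:45.
B but not A: 05:00–06:15, 18:45–19:15, 22:15–22:30.
Combining gives A △ B.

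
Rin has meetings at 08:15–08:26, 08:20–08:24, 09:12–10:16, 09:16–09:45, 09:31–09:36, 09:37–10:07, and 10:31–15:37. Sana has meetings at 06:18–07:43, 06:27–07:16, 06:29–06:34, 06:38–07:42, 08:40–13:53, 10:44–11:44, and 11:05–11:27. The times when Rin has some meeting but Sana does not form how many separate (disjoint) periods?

First set merges to 08:15–08:26, 09:12–10:16, 10:31–15:37.
Second set merges to 06:18–07:43, 08:40–13:53.
A \ B = 08:15–08:26, 13:53–15:37.
That is 2 disjoint pieces.

2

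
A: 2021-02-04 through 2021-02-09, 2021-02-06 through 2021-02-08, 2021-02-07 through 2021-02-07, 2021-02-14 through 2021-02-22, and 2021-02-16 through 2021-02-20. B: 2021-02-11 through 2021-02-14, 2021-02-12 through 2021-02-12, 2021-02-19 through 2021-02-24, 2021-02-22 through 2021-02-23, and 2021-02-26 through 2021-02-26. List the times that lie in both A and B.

2021-02-14 through 2021-02-14, 2021-02-19 through 2021-02-22

A, merged: 2021-02-04 through 2021-02-09, 2021-02-14 through 2021-02-22.
B, merged: 2021-02-11 through 2021-02-14, 2021-02-19 through 2021-02-24, 2021-02-26 through 2021-02-26.
2021-02-04 through 2021-02-09: no overlap with the second set.
2021-02-14 through 2021-02-22 meets the second set on 2021-02-14 through 2021-02-14, 2021-02-19 through 2021-02-22.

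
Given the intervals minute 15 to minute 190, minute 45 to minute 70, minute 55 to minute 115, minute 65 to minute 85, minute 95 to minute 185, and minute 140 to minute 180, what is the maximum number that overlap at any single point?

4

Sweep endpoints in order; track running count of active intervals.
Peak of 4 reached at minute 65.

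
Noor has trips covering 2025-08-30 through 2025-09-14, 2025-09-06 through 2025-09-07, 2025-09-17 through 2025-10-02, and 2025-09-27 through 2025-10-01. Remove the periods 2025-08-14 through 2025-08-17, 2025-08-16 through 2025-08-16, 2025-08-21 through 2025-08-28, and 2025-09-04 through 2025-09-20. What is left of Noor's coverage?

A, merged: 2025-08-30 through 2025-09-14, 2025-09-17 through 2025-10-02.
B, merged: 2025-08-14 through 2025-08-17, 2025-08-21 through 2025-08-28, 2025-09-04 through 2025-09-20.
2025-08-30 through 2025-09-14 with B removed leaves 2025-08-30 through 2025-09-03.
2025-09-17 through 2025-10-02 with B removed leaves 2025-09-21 through 2025-10-02.

2025-08-30 through 2025-09-03, 2025-09-21 through 2025-10-02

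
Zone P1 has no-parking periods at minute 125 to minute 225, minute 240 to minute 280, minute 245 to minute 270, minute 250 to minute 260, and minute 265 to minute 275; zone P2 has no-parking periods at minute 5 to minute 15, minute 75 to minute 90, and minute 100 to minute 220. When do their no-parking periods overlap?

minute 125 to minute 220

A, merged: minute 125 to minute 225, minute 240 to minute 280.
minute 125 to minute 225 overlaps B on minute 125 to minute 220.
minute 240 to minute 280 falls entirely outside B.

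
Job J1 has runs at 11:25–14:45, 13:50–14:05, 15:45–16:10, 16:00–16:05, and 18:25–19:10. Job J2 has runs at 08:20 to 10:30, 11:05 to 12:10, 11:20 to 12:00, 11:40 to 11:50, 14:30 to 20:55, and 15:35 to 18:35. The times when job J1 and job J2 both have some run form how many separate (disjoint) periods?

4

Merge the first list: 11:25–14:45, 15:45–16:10, 18:25–19:10.
Merge the second list: 08:20–10:30, 11:05–12:10, 14:30–20:55.
A ∩ B = 11:25–12:10, 14:30–14:45, 15:45–16:10, 18:25–19:10.
That is 4 disjoint pieces.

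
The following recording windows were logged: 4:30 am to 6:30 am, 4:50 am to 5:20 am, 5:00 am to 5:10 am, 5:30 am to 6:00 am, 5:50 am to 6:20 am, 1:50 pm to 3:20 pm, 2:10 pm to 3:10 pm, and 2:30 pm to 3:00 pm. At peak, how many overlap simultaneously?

At 5:00 am, 3 of the intervals are simultaneously active.
No point has more.

3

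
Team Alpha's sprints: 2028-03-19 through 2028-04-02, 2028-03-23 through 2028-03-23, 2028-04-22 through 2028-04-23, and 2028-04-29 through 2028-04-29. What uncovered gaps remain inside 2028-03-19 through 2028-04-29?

2028-04-03 through 2028-04-21, 2028-04-24 through 2028-04-28

After merging, the occupied span is 2028-03-19 through 2028-04-02, 2028-04-22 through 2028-04-23, 2028-04-29 through 2028-04-29.
Gaps within 2028-03-19 through 2028-04-29: 2028-04-03 through 2028-04-21, 2028-04-24 through 2028-04-28.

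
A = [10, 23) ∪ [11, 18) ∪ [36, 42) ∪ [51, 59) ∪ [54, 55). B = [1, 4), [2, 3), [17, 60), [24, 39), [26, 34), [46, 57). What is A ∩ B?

[17, 23) ∪ [36, 42) ∪ [51, 59)

Merge the first list: [10, 23), [36, 42), [51, 59).
Merge the second list: [1, 4), [17, 60).
[10, 23) meets the second set on [17, 23).
[36, 42) meets the second set on [36, 42).
[51, 59) meets the second set on [51, 59).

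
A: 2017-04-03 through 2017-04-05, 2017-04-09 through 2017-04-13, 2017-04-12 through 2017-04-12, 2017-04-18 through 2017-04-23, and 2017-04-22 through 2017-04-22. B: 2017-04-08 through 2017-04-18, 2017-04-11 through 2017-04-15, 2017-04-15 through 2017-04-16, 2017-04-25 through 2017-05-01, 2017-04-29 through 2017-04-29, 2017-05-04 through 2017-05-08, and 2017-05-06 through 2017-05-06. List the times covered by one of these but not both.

A, merged: 2017-04-03 through 2017-04-05, 2017-04-09 through 2017-04-13, 2017-04-18 through 2017-04-23.
B, merged: 2017-04-08 through 2017-04-18, 2017-04-25 through 2017-05-01, 2017-05-04 through 2017-05-08.
A \ B = 2017-04-03 through 2017-04-05, 2017-04-19 through 2017-04-23.
B \ A = 2017-04-08 through 2017-04-08, 2017-04-14 through 2017-04-17, 2017-04-25 through 2017-05-01, 2017-05-04 through 2017-05-08.
Union of the two gives the symmetric difference.

2017-04-03 through 2017-04-05, 2017-04-08 through 2017-04-08, 2017-04-14 through 2017-04-17, 2017-04-19 through 2017-04-23, 2017-04-25 through 2017-05-01, 2017-05-04 through 2017-05-08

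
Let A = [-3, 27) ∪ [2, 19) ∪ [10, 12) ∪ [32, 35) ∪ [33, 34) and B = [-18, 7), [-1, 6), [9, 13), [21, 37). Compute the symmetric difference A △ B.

First set merges to [-3, 27), [32, 35).
Second set merges to [-18, 7), [9, 13), [21, 37).
A \ B = [7, 9), [13, 21).
B \ A = [-18, -3), [27, 32), [35, 37).
Union of the two gives the symmetric difference.

[-18, -3) ∪ [7, 9) ∪ [13, 21) ∪ [27, 32) ∪ [35, 37)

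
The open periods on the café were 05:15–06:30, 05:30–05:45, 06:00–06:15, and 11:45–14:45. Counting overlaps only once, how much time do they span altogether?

Merged: 05:15–06:30, 11:45–14:45.
Lengths: 1 h 15 min + 3 h = 4 h 15 min.

4 h 15 min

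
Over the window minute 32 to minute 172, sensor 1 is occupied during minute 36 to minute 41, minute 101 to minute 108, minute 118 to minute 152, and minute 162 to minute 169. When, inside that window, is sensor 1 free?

After merging, the occupied span is minute 36 to minute 41, minute 101 to minute 108, minute 118 to minute 152, minute 162 to minute 169.
Gaps within minute 32 to minute 172: minute 32 to minute 36, minute 41 to minute 101, minute 108 to minute 118, minute 152 to minute 162, minute 169 to minute 172.

minute 32 to minute 36, minute 41 to minute 101, minute 108 to minute 118, minute 152 to minute 162, minute 169 to minute 172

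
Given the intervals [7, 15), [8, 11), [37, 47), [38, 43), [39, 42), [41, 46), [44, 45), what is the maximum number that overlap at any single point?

At 41, 4 of the intervals are simultaneously active.
No point has more.

4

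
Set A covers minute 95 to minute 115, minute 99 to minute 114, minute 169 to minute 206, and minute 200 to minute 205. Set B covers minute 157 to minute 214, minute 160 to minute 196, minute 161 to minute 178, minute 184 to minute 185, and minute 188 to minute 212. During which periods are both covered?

minute 169 to minute 206

A, merged: minute 95 to minute 115, minute 169 to minute 206.
B, merged: minute 157 to minute 214.
minute 95 to minute 115 falls entirely outside B.
minute 169 to minute 206 overlaps B on minute 169 to minute 206.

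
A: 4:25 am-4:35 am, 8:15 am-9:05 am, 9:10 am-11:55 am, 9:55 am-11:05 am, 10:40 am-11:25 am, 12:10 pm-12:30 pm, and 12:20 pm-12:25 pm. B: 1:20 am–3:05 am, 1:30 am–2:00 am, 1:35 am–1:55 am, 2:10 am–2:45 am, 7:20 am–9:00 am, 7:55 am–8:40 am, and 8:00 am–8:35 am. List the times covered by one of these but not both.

1:20 am–3:05 am, 4:25 am–4:35 am, 7:20 am–8:15 am, 9:00 am–9:05 am, 9:10 am–11:55 am, 12:10 pm–12:30 pm

First set merges to 4:25 am–4:35 am, 8:15 am–9:05 am, 9:10 am–11:55 am, 12:10 pm–12:30 pm.
Second set merges to 1:20 am–3:05 am, 7:20 am–9:00 am.
A \ B = 4:25 am–4:35 am, 9:00 am–9:05 am, 9:10 am–11:55 am, 12:10 pm–12:30 pm.
B \ A = 1:20 am–3:05 am, 7:20 am–8:15 am.
Union of the two gives the symmetric difference.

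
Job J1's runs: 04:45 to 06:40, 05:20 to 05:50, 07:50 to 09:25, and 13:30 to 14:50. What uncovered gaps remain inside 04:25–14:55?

After merging, the occupied span is 04:45–06:40, 07:50–09:25, 13:30–14:50.
Gaps within 04:25–14:55: 04:25–04:45, 06:40–07:50, 09:25–13:30, 14:50–14:55.

04:25–04:45, 06:40–07:50, 09:25–13:30, 14:50–14:55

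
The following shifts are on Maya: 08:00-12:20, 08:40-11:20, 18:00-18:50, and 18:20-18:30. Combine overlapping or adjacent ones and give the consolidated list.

08:00–12:20, 18:00–18:50

08:40–11:20 overlaps/touches 08:00–12:20 → extend to 08:00–12:20.
18:00–18:50 is disjoint → start new block.
18:20–18:30 overlaps/touches 18:00–18:50 → extend to 18:00–18:50.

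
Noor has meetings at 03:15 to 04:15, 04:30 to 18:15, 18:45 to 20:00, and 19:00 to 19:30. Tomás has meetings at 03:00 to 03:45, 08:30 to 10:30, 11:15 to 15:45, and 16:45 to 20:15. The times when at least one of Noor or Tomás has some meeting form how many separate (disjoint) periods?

First set merges to 03:15–04:15, 04:30–18:15, 18:45–20:00.
A ∪ B = 03:00–04:15, 04:30–20:15.
That is 2 disjoint pieces.

2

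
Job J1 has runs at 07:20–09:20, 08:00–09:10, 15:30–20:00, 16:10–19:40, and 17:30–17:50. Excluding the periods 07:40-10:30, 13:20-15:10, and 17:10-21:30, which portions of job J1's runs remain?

A, merged: 07:20–09:20, 15:30–20:00.
07:20–09:20 \ B = 07:20–07:40.
15:30–20:00 \ B = 15:30–17:10.

07:20–07:40, 15:30–17:10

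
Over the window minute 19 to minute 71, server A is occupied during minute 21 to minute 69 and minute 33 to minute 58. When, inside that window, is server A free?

minute 19 to minute 21, minute 69 to minute 71

Covered (merged): minute 21 to minute 69.
Complement within minute 19 to minute 71: minute 19 to minute 21, minute 69 to minute 71.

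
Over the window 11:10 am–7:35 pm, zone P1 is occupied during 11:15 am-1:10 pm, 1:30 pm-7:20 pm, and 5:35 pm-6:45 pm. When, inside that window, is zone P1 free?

Covered (merged): 11:15 am–1:10 pm, 1:30 pm–7:20 pm.
Uncovered inside 11:10 am–7:35 pm: 11:10 am–11:15 am, 1:10 pm–1:30 pm, 7:20 pm–7:35 pm.

11:10 am–11:15 am, 1:10 pm–1:30 pm, 7:20 pm–7:35 pm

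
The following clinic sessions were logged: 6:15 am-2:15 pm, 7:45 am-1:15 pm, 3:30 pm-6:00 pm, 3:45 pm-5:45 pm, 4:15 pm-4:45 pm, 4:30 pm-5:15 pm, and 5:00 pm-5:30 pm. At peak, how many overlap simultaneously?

4

At 4:30 pm, 4 of the intervals are simultaneously active.
No point has more.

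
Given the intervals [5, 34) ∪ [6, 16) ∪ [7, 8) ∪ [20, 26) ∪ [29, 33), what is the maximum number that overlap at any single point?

Sweep endpoints in order; track running count of active intervals.
Peak of 3 reached at 7.

3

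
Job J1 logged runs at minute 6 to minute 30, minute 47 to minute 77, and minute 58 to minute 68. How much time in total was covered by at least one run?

Merged: minute 6 to minute 30, minute 47 to minute 77.
Lengths: 24 minutes + 30 minutes = 54 minutes.

54 minutes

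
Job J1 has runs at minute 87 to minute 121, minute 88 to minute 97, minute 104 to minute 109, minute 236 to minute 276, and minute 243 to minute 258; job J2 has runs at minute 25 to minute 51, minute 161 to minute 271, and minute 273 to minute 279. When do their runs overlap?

minute 236 to minute 271, minute 273 to minute 276

First set merges to minute 87 to minute 121, minute 236 to minute 276.
minute 87 to minute 121 meets no B interval.
minute 236 to minute 276 ∩ B → minute 236 to minute 271, minute 273 to minute 276.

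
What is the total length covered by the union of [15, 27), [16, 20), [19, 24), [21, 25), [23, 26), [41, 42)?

13

Merged: [15, 27), [41, 42).
Lengths: 12 + 1 = 13.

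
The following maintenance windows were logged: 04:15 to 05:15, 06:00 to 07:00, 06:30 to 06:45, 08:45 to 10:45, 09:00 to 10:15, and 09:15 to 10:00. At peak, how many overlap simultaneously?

Sweep endpoints in order; track running count of active intervals.
Peak of 3 reached at 09:15.

3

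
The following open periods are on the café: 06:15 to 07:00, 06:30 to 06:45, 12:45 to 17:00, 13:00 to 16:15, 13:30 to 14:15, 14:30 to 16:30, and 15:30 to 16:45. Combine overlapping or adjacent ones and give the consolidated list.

06:15–07:00, 12:45–17:00

06:30–06:45 overlaps/touches 06:15–07:00 → extend to 06:15–07:00.
12:45–17:00 is disjoint → start new block.
13:00–16:15 overlaps/touches 12:45–17:00 → extend to 12:45–17:00.
13:30–14:15 overlaps/touches 12:45–17:00 → extend to 12:45–17:00.
14:30–16:30 overlaps/touches 12:45–17:00 → extend to 12:45–17:00.
15:30–16:45 overlaps/touches 12:45–17:00 → extend to 12:45–17:00.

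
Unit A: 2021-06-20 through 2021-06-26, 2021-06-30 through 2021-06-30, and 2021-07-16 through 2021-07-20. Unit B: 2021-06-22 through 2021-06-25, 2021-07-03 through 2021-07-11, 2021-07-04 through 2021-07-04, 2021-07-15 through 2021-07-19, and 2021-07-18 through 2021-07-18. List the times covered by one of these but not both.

B, merged: 2021-06-22 through 2021-06-25, 2021-07-03 through 2021-07-11, 2021-07-15 through 2021-07-19.
Only in the first: 2021-06-20 through 2021-06-21, 2021-06-26 through 2021-06-26, 2021-06-30 through 2021-06-30, 2021-07-20 through 2021-07-20.
Only in the second: 2021-07-03 through 2021-07-11, 2021-07-15 through 2021-07-15.
Together these are the periods covered by exactly one.

2021-06-20 through 2021-06-21, 2021-06-26 through 2021-06-26, 2021-06-30 through 2021-06-30, 2021-07-03 through 2021-07-11, 2021-07-15 through 2021-07-15, 2021-07-20 through 2021-07-20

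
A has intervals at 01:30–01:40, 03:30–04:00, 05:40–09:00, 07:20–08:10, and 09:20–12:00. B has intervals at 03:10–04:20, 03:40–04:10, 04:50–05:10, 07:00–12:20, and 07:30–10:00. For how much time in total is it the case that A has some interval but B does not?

1 h 30 min

First set merges to 01:30–01:40, 03:30–04:00, 05:40–09:00, 09:20–12:00.
Second set merges to 03:10–04:20, 04:50–05:10, 07:00–12:20.
A \ B = 01:30–01:40, 05:40–07:00.
Total: 10 min + 1 h 20 min = 1 h 30 min.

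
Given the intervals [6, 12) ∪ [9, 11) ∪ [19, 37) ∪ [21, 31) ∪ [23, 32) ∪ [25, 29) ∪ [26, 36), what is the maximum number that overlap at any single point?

5

Sweep endpoints in order; track running count of active intervals.
Peak of 5 reached at 26.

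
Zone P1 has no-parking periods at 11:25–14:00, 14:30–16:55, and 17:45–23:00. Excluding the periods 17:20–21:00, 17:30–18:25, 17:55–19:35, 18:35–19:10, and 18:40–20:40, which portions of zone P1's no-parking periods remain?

Merge the second list: 17:20–21:00.
11:25–14:00: no B overlap → unchanged.
14:30–16:55: no B overlap → unchanged.
17:45–23:00 minus B → 21:00–23:00.

11:25–14:00, 14:30–16:55, 21:00–23:00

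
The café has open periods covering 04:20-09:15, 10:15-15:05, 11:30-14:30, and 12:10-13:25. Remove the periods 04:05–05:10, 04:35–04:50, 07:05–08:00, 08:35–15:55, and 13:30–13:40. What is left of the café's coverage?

05:10-07:05, 08:00-08:35

A, merged: 04:20-09:15, 10:15-15:05.
B, merged: 04:05-05:10, 07:05-08:00, 08:35-15:55.
04:20-09:15 minus B → 05:10-07:05, 08:00-08:35.
10:15-15:05: fully covered by B → removed.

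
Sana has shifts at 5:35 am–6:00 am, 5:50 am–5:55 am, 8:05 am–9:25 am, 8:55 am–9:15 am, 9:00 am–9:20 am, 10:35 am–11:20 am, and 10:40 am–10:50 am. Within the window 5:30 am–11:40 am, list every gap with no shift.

After merging, the occupied span is 5:35 am–6:00 am, 8:05 am–9:25 am, 10:35 am–11:20 am.
Gaps within 5:30 am–11:40 am: 5:30 am–5:35 am, 6:00 am–8:05 am, 9:25 am–10:35 am, 11:20 am–11:40 am.

5:30 am–5:35 am, 6:00 am–8:05 am, 9:25 am–10:35 am, 11:20 am–11:40 am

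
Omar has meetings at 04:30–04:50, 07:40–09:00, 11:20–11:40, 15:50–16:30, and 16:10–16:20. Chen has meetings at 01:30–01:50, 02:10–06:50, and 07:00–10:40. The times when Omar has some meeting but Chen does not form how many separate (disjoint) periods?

2

First set merges to 04:30-04:50, 07:40-09:00, 11:20-11:40, 15:50-16:30.
A \ B = 11:20-11:40, 15:50-16:30.
That is 2 disjoint pieces.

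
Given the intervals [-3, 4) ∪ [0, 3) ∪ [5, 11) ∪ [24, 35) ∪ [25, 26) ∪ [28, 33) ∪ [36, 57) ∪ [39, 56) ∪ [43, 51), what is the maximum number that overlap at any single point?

3

Sweep endpoints in order; track running count of active intervals.
Peak of 3 reached at 43.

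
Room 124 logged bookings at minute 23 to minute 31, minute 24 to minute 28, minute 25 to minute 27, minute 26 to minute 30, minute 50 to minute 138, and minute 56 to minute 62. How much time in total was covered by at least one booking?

96 minutes

Merged: minute 23 to minute 31, minute 50 to minute 138.
Lengths: 8 minutes + 88 minutes = 96 minutes.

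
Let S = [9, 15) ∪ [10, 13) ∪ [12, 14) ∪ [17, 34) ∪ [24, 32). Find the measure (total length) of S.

Merged: [9, 15), [17, 34).
Lengths: 6 + 17 = 23.

23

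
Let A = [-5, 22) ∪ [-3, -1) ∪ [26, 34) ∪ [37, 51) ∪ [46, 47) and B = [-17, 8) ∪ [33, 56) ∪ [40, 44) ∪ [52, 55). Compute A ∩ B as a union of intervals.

[-5, 8) ∪ [33, 34) ∪ [37, 51)

First set merges to [-5, 22), [26, 34), [37, 51).
Second set merges to [-17, 8), [33, 56).
[-5, 22) meets the second set on [-5, 8).
[26, 34) meets the second set on [33, 34).
[37, 51) meets the second set on [37, 51).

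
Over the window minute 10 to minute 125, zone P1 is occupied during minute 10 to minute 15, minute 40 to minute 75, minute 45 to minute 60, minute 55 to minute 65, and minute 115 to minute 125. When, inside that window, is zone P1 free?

minute 15 to minute 40, minute 75 to minute 115

The merged coverage is minute 10 to minute 15, minute 40 to minute 75, minute 115 to minute 125.
Gaps within minute 10 to minute 125: minute 15 to minute 40, minute 75 to minute 115.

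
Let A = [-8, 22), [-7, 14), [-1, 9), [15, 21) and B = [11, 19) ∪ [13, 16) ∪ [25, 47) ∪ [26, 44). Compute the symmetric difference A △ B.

Merge the first list: [-8, 22).
Merge the second list: [11, 19), [25, 47).
A but not B: [-8, 11), [19, 22).
B but not A: [25, 47).
Combining gives A △ B.

[-8, 11) ∪ [19, 22) ∪ [25, 47)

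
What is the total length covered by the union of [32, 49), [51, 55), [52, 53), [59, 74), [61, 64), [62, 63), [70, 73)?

Merged: [32, 49), [51, 55), [59, 74).
Lengths: 17 + 4 + 15 = 36.

36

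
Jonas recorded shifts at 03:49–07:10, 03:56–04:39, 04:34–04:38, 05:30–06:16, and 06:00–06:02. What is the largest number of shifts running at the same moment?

Walk the sorted start/end points keeping a running depth.
The depth first hits 3 at 04:34.

3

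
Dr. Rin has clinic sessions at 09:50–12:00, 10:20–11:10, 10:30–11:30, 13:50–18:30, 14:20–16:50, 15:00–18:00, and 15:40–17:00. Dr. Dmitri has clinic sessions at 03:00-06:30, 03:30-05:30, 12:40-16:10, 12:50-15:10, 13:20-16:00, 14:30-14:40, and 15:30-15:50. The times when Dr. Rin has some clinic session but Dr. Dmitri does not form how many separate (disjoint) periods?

2

Merge the first list: 09:50–12:00, 13:50–18:30.
Merge the second list: 03:00–06:30, 12:40–16:10.
A \ B = 09:50–12:00, 16:10–18:30.
That is 2 disjoint pieces.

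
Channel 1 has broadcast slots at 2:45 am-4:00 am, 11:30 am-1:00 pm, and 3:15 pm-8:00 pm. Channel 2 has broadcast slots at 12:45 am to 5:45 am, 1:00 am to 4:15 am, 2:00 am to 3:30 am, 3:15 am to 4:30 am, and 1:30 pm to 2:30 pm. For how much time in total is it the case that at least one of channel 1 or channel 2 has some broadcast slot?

B, merged: 12:45 am-5:45 am, 1:30 pm-2:30 pm.
A ∪ B = 12:45 am-5:45 am, 11:30 am-1:00 pm, 1:30 pm-2:30 pm, 3:15 pm-8:00 pm.
Total: 5 h + 1 h 30 min + 1 h + 4 h 45 min = 12 h 15 min.

12 h 15 min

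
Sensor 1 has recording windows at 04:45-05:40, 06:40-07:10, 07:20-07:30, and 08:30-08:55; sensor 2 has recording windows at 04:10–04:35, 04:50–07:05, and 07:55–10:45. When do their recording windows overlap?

04:50–05:40, 06:40–07:05, 08:30–08:55

04:45–05:40 overlaps B on 04:50–05:40.
06:40–07:10 overlaps B on 06:40–07:05.
07:20–07:30 falls entirely outside B.
08:30–08:55 overlaps B on 08:30–08:55.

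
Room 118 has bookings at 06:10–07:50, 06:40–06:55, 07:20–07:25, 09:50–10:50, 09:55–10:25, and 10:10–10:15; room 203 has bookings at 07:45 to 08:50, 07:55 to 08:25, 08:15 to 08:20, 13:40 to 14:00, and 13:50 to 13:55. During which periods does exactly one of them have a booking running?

06:10–07:45, 07:50–08:50, 09:50–10:50, 13:40–14:00

A, merged: 06:10–07:50, 09:50–10:50.
B, merged: 07:45–08:50, 13:40–14:00.
A but not B: 06:10–07:45, 09:50–10:50.
B but not A: 07:50–08:50, 13:40–14:00.
Combining gives A △ B.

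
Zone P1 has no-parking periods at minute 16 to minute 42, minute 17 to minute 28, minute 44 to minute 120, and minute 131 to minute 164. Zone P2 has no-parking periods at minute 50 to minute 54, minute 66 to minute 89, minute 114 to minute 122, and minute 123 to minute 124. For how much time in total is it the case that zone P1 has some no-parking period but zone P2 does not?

First set merges to minute 16 to minute 42, minute 44 to minute 120, minute 131 to minute 164.
A \ B = minute 16 to minute 42, minute 44 to minute 50, minute 54 to minute 66, minute 89 to minute 114, minute 131 to minute 164.
Total: 26 minutes + 6 minutes + 12 minutes + 25 minutes + 33 minutes = 102 minutes.

102 minutes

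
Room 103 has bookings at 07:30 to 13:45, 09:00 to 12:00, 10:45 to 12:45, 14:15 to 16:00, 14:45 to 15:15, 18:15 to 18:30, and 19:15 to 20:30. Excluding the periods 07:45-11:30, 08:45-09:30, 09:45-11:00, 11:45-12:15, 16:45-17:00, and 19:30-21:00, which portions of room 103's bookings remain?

07:30–07:45, 11:30–11:45, 12:15–13:45, 14:15–16:00, 18:15–18:30, 19:15–19:30

First set merges to 07:30–13:45, 14:15–16:00, 18:15–18:30, 19:15–20:30.
Second set merges to 07:45–11:30, 11:45–12:15, 16:45–17:00, 19:30–21:00.
07:30–13:45 \ B = 07:30–07:45, 11:30–11:45, 12:15–13:45.
14:15–16:00: nothing removed.
18:15–18:30: nothing removed.
19:15–20:30 \ B = 19:15–19:30.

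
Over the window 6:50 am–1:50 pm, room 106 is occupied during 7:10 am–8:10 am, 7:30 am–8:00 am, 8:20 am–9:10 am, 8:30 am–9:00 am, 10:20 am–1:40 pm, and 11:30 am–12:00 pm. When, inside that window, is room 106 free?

After merging, the occupied span is 7:10 am–8:10 am, 8:20 am–9:10 am, 10:20 am–1:40 pm.
Uncovered inside 6:50 am–1:50 pm: 6:50 am–7:10 am, 8:10 am–8:20 am, 9:10 am–10:20 am, 1:40 pm–1:50 pm.

6:50 am–7:10 am, 8:10 am–8:20 am, 9:10 am–10:20 am, 1:40 pm–1:50 pm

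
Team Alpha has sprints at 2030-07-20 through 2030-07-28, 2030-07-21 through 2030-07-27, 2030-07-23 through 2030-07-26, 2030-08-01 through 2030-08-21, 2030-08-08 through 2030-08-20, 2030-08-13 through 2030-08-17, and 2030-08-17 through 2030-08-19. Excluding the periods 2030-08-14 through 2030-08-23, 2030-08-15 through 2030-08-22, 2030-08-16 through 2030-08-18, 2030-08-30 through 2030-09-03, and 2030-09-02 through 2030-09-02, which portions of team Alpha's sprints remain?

2030-07-20 through 2030-07-28, 2030-08-01 through 2030-08-13

Merge the first list: 2030-07-20 through 2030-07-28, 2030-08-01 through 2030-08-21.
Merge the second list: 2030-08-14 through 2030-08-23, 2030-08-30 through 2030-09-03.
2030-07-20 through 2030-07-28: nothing removed.
2030-08-01 through 2030-08-21 \ B = 2030-08-01 through 2030-08-13.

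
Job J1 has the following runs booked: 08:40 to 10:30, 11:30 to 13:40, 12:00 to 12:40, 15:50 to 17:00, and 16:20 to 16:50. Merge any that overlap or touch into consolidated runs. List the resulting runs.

08:40–10:30, 11:30–13:40, 15:50–17:00

11:30–13:40 is disjoint → start new block.
12:00–12:40 overlaps/touches 11:30–13:40 → extend to 11:30–13:40.
15:50–17:00 is disjoint → start new block.
16:20–16:50 overlaps/touches 15:50–17:00 → extend to 15:50–17:00.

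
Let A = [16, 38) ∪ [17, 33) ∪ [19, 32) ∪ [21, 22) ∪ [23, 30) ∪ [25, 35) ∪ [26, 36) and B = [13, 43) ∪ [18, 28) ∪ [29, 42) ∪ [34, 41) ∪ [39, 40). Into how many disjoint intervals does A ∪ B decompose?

First set merges to [16, 38).
Second set merges to [13, 43).
A ∪ B = [13, 43).
That is 1 disjoint piece.

1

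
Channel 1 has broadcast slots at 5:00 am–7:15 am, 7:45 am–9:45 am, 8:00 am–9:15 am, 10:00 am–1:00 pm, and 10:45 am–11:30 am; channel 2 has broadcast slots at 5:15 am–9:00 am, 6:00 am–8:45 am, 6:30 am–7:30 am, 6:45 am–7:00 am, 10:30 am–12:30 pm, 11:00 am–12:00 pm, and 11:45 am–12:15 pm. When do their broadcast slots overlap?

5:15 am-7:15 am, 7:45 am-9:00 am, 10:30 am-12:30 pm

Merge the first list: 5:00 am-7:15 am, 7:45 am-9:45 am, 10:00 am-1:00 pm.
Merge the second list: 5:15 am-9:00 am, 10:30 am-12:30 pm.
5:00 am-7:15 am overlaps B on 5:15 am-7:15 am.
7:45 am-9:45 am overlaps B on 7:45 am-9:00 am.
10:00 am-1:00 pm overlaps B on 10:30 am-12:30 pm.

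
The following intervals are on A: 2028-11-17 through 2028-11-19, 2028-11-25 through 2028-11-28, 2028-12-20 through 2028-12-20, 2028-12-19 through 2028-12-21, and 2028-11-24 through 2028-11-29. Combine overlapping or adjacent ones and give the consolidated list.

2028-11-17 through 2028-11-19, 2028-11-24 through 2028-11-29, 2028-12-19 through 2028-12-21

Sort by start: 2028-11-17 through 2028-11-19, 2028-11-24 through 2028-11-29, 2028-11-25 through 2028-11-28, 2028-12-19 through 2028-12-21, 2028-12-20 through 2028-12-20.
2028-11-24 through 2028-11-29 is disjoint → start new block.
2028-11-25 through 2028-11-28 overlaps/touches 2028-11-24 through 2028-11-29 → extend to 2028-11-24 through 2028-11-29.
2028-12-19 through 2028-12-21 is disjoint → start new block.
2028-12-20 through 2028-12-20 overlaps/touches 2028-12-19 through 2028-12-21 → extend to 2028-12-19 through 2028-12-21.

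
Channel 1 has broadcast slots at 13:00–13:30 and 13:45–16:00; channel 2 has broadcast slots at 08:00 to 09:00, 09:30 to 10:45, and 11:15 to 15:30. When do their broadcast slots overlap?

13:00–13:30 meets the second set on 13:00–13:30.
13:45–16:00 meets the second set on 13:45–15:30.

13:00–13:30, 13:45–15:30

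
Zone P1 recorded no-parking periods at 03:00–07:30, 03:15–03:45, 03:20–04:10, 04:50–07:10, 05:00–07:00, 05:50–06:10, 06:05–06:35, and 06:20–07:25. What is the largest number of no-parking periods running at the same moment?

5

Walk the sorted start/end points keeping a running depth.
The depth first hits 5 at 06:05.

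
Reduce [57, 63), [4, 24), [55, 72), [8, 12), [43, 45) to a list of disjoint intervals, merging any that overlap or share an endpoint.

Sort by start: [4, 24), [8, 12), [43, 45), [55, 72), [57, 63).
[8, 12) overlaps/touches [4, 24) → extend to [4, 24).
[43, 45) is disjoint → start new block.
[55, 72) is disjoint → start new block.
[57, 63) overlaps/touches [55, 72) → extend to [55, 72).

[4, 24) ∪ [43, 45) ∪ [55, 72)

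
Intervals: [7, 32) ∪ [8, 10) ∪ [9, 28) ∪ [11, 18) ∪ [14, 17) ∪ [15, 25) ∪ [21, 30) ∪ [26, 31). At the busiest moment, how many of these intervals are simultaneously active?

5

At 15, 5 of the intervals are simultaneously active.
No point has more.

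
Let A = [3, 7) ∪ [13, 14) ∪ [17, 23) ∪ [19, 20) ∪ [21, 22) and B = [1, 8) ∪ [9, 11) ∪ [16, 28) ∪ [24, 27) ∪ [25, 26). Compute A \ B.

[13, 14)

First set merges to [3, 7), [13, 14), [17, 23).
Second set merges to [1, 8), [9, 11), [16, 28).
[3, 7): entirely removed.
[13, 14): nothing removed.
[17, 23): entirely removed.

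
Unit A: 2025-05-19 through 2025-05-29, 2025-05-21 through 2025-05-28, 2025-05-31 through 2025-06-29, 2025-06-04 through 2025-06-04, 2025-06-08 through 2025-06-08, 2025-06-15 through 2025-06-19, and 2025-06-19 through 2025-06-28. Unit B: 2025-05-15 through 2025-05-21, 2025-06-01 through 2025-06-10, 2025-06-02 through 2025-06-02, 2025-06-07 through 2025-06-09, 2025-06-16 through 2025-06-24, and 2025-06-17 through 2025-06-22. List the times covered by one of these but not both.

First set merges to 2025-05-19 through 2025-05-29, 2025-05-31 through 2025-06-29.
Second set merges to 2025-05-15 through 2025-05-21, 2025-06-01 through 2025-06-10, 2025-06-16 through 2025-06-24.
A \ B = 2025-05-22 through 2025-05-29, 2025-05-31 through 2025-05-31, 2025-06-11 through 2025-06-15, 2025-06-25 through 2025-06-29.
B \ A = 2025-05-15 through 2025-05-18.
Union of the two gives the symmetric difference.

2025-05-15 through 2025-05-18, 2025-05-22 through 2025-05-29, 2025-05-31 through 2025-05-31, 2025-06-11 through 2025-06-15, 2025-06-25 through 2025-06-29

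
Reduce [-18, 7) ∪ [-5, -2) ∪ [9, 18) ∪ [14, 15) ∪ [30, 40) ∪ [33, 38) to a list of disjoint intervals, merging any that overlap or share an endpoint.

[-18, 7) ∪ [9, 18) ∪ [30, 40)

[-5, -2) overlaps/touches [-18, 7) → extend to [-18, 7).
[9, 18) is disjoint → start new block.
[14, 15) overlaps/touches [9, 18) → extend to [9, 18).
[30, 40) is disjoint → start new block.
[33, 38) overlaps/touches [30, 40) → extend to [30, 40).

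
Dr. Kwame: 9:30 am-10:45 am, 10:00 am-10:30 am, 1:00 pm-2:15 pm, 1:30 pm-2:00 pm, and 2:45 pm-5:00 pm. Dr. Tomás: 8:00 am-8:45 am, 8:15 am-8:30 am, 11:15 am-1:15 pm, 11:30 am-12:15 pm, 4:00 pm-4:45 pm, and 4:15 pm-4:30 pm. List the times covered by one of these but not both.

First set merges to 9:30 am-10:45 am, 1:00 pm-2:15 pm, 2:45 pm-5:00 pm.
Second set merges to 8:00 am-8:45 am, 11:15 am-1:15 pm, 4:00 pm-4:45 pm.
A but not B: 9:30 am-10:45 am, 1:15 pm-2:15 pm, 2:45 pm-4:00 pm, 4:45 pm-5:00 pm.
B but not A: 8:00 am-8:45 am, 11:15 am-1:00 pm.
Combining gives A △ B.

8:00 am-8:45 am, 9:30 am-10:45 am, 11:15 am-1:00 pm, 1:15 pm-2:15 pm, 2:45 pm-4:00 pm, 4:45 pm-5:00 pm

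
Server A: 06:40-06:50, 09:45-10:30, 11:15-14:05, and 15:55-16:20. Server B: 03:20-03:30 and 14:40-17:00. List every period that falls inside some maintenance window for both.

06:40–06:50: no overlap with the second set.
09:45–10:30: no overlap with the second set.
11:15–14:05: no overlap with the second set.
15:55–16:20 meets the second set on 15:55–16:20.

15:55–16:20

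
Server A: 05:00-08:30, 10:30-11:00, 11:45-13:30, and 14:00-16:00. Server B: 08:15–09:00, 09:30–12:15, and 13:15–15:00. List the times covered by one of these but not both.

05:00–08:15, 08:30–09:00, 09:30–10:30, 11:00–11:45, 12:15–13:15, 13:30–14:00, 15:00–16:00

A \ B = 05:00–08:15, 12:15–13:15, 15:00–16:00.
B \ A = 08:30–09:00, 09:30–10:30, 11:00–11:45, 13:30–14:00.
Union of the two gives the symmetric difference.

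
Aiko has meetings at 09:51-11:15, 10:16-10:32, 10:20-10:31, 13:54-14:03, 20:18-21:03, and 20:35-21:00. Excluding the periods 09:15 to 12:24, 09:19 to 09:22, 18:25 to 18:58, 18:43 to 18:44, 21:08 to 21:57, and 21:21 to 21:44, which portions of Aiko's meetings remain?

13:54-14:03, 20:18-21:03

A, merged: 09:51-11:15, 13:54-14:03, 20:18-21:03.
B, merged: 09:15-12:24, 18:25-18:58, 21:08-21:57.
09:51-11:15: entirely removed.
13:54-14:03: nothing removed.
20:18-21:03: nothing removed.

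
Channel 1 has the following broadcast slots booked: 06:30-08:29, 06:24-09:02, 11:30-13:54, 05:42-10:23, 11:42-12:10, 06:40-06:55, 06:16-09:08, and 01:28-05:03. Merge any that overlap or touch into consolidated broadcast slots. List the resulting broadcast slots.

Sort by start: 01:28–05:03, 05:42–10:23, 06:16–09:08, 06:24–09:02, 06:30–08:29, 06:40–06:55, 11:30–13:54, 11:42–12:10.
05:42–10:23 is disjoint → start new block.
06:16–09:08 overlaps/touches 05:42–10:23 → extend to 05:42–10:23.
06:24–09:02 overlaps/touches 05:42–10:23 → extend to 05:42–10:23.
06:30–08:29 overlaps/touches 05:42–10:23 → extend to 05:42–10:23.
06:40–06:55 overlaps/touches 05:42–10:23 → extend to 05:42–10:23.
11:30–13:54 is disjoint → start new block.
11:42–12:10 overlaps/touches 11:30–13:54 → extend to 11:30–13:54.

01:28–05:03, 05:42–10:23, 11:30–13:54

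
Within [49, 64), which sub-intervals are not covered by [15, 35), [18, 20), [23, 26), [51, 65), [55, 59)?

The merged coverage is [15, 35), [51, 65).
Complement within [49, 64): [49, 51).

[49, 51)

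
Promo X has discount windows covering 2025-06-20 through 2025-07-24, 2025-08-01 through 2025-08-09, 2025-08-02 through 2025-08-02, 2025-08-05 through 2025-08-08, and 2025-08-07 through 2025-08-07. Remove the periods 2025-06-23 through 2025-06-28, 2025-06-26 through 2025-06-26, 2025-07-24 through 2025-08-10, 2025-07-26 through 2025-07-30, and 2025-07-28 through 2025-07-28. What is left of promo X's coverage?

First set merges to 2025-06-20 through 2025-07-24, 2025-08-01 through 2025-08-09.
Second set merges to 2025-06-23 through 2025-06-28, 2025-07-24 through 2025-08-10.
2025-06-20 through 2025-07-24 \ B = 2025-06-20 through 2025-06-22, 2025-06-29 through 2025-07-23.
2025-08-01 through 2025-08-09: entirely removed.

2025-06-20 through 2025-06-22, 2025-06-29 through 2025-07-23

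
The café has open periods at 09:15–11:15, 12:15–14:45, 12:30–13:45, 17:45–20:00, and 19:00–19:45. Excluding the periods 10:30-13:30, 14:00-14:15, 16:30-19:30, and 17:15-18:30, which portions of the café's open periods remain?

Merge the first list: 09:15–11:15, 12:15–14:45, 17:45–20:00.
Merge the second list: 10:30–13:30, 14:00–14:15, 16:30–19:30.
09:15–11:15 minus B → 09:15–10:30.
12:15–14:45 minus B → 13:30–14:00, 14:15–14:45.
17:45–20:00 minus B → 19:30–20:00.

09:15–10:30, 13:30–14:00, 14:15–14:45, 19:30–20:00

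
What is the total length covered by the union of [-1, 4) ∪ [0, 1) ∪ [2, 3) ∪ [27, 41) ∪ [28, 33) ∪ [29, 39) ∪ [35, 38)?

19

Merged: [-1, 4), [27, 41).
Lengths: 5 + 14 = 19.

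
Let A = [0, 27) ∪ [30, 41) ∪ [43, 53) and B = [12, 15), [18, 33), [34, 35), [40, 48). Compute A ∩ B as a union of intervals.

[12, 15) ∪ [18, 27) ∪ [30, 33) ∪ [34, 35) ∪ [40, 41) ∪ [43, 48)

[0, 27) meets the second set on [12, 15), [18, 27).
[30, 41) meets the second set on [30, 33), [34, 35), [40, 41).
[43, 53) meets the second set on [43, 48).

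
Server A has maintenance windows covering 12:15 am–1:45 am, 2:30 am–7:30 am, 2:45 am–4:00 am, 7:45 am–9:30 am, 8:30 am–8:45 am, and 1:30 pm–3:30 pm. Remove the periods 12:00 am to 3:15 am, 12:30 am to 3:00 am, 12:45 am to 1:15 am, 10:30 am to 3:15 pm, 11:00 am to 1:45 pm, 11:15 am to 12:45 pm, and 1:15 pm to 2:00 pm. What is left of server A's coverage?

3:15 am–7:30 am, 7:45 am–9:30 am, 3:15 pm–3:30 pm

A, merged: 12:15 am–1:45 am, 2:30 am–7:30 am, 7:45 am–9:30 am, 1:30 pm–3:30 pm.
B, merged: 12:00 am–3:15 am, 10:30 am–3:15 pm.
12:15 am–1:45 am lies entirely inside B → drops out.
2:30 am–7:30 am with B removed leaves 3:15 am–7:30 am.
7:45 am–9:30 am is untouched.
1:30 pm–3:30 pm with B removed leaves 3:15 pm–3:30 pm.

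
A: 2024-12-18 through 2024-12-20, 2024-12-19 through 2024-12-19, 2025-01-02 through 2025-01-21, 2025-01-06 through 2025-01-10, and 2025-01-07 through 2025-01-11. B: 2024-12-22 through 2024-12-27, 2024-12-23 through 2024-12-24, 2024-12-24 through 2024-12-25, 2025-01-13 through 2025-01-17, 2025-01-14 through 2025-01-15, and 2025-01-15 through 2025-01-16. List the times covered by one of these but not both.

A, merged: 2024-12-18 through 2024-12-20, 2025-01-02 through 2025-01-21.
B, merged: 2024-12-22 through 2024-12-27, 2025-01-13 through 2025-01-17.
A but not B: 2024-12-18 through 2024-12-20, 2025-01-02 through 2025-01-12, 2025-01-18 through 2025-01-21.
B but not A: 2024-12-22 through 2024-12-27.
Combining gives A △ B.

2024-12-18 through 2024-12-20, 2024-12-22 through 2024-12-27, 2025-01-02 through 2025-01-12, 2025-01-18 through 2025-01-21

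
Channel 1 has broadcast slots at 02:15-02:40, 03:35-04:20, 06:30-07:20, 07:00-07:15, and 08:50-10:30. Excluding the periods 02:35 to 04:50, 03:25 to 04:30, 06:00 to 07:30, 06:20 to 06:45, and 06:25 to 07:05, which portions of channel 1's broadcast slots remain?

02:15-02:35, 08:50-10:30

First set merges to 02:15-02:40, 03:35-04:20, 06:30-07:20, 08:50-10:30.
Second set merges to 02:35-04:50, 06:00-07:30.
02:15-02:40 \ B = 02:15-02:35.
03:35-04:20: entirely removed.
06:30-07:20: entirely removed.
08:50-10:30: nothing removed.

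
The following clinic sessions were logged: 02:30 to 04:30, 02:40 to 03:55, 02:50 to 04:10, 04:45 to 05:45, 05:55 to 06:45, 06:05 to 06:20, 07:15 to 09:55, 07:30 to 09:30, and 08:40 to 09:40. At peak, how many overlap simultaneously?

3

Walk the sorted start/end points keeping a running depth.
The depth first hits 3 at 02:50.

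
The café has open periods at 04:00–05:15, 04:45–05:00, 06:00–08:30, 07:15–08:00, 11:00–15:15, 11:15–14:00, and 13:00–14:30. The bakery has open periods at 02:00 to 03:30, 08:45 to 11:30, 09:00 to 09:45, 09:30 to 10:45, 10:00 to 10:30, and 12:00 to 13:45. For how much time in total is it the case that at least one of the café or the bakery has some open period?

11 h 45 min

First set merges to 04:00-05:15, 06:00-08:30, 11:00-15:15.
Second set merges to 02:00-03:30, 08:45-11:30, 12:00-13:45.
A ∪ B = 02:00-03:30, 04:00-05:15, 06:00-08:30, 08:45-15:15.
Total: 1 h 30 min + 1 h 15 min + 2 h 30 min + 6 h 30 min = 11 h 45 min.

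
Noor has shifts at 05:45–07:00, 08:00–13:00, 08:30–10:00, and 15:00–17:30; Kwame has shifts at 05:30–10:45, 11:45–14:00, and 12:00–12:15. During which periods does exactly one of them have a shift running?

05:30–05:45, 07:00–08:00, 10:45–11:45, 13:00–14:00, 15:00–17:30

Merge the first list: 05:45–07:00, 08:00–13:00, 15:00–17:30.
Merge the second list: 05:30–10:45, 11:45–14:00.
A \ B = 10:45–11:45, 15:00–17:30.
B \ A = 05:30–05:45, 07:00–08:00, 13:00–14:00.
Union of the two gives the symmetric difference.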